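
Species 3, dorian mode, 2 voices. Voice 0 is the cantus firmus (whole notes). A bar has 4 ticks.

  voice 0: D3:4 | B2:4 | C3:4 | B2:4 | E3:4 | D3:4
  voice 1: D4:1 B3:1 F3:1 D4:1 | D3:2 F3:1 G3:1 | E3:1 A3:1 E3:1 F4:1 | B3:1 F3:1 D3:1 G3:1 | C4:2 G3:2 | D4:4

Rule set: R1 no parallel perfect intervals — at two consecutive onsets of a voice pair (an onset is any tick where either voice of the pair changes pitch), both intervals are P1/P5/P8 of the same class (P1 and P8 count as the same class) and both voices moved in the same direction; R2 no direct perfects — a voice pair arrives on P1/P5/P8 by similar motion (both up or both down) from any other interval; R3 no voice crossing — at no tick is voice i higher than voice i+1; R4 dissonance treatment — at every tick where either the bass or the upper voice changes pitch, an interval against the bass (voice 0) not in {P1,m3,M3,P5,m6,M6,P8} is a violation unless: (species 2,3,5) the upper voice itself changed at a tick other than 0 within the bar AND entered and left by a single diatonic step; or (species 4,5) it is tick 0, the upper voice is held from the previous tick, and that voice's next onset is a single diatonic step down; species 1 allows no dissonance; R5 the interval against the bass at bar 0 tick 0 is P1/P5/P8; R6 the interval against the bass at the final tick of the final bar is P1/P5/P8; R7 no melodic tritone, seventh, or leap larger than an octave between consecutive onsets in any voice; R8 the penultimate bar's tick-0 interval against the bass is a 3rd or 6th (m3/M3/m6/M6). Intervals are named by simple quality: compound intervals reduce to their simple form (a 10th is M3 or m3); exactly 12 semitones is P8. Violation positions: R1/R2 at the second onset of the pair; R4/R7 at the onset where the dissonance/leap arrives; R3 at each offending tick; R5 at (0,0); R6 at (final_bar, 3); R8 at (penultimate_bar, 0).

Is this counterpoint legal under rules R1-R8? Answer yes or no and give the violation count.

bar 0: v0=D3 v1=D4 (P8)
bar 1: v0=B2 v1=D3 (m3)
bar 2: v0=C3 v1=E3 (M3)
bar 3: v0=B2 v1=B3 (P8)
bar 4: v0=E3 v1=C4 (m6)
bar 5: v0=D3 v1=D4 (P8)
  R7 @ bar0.2: B3->F3 leap 6st
  R4 @ bar1.2: B2/F3 TT untreated
  R4 @ bar2.3: C3/F4 P4 untreated
  R7 @ bar2.3: E3->F4 leap 13st
  R2 @ bar3.0: C3/F4 P4 -> B2/B3 P8 similar
  R7 @ bar3.0: F4->B3 leap 6st
  R4 @ bar3.1: B2/F3 TT untreated
  R7 @ bar3.1: B3->F3 leap 6st

No (8 violations)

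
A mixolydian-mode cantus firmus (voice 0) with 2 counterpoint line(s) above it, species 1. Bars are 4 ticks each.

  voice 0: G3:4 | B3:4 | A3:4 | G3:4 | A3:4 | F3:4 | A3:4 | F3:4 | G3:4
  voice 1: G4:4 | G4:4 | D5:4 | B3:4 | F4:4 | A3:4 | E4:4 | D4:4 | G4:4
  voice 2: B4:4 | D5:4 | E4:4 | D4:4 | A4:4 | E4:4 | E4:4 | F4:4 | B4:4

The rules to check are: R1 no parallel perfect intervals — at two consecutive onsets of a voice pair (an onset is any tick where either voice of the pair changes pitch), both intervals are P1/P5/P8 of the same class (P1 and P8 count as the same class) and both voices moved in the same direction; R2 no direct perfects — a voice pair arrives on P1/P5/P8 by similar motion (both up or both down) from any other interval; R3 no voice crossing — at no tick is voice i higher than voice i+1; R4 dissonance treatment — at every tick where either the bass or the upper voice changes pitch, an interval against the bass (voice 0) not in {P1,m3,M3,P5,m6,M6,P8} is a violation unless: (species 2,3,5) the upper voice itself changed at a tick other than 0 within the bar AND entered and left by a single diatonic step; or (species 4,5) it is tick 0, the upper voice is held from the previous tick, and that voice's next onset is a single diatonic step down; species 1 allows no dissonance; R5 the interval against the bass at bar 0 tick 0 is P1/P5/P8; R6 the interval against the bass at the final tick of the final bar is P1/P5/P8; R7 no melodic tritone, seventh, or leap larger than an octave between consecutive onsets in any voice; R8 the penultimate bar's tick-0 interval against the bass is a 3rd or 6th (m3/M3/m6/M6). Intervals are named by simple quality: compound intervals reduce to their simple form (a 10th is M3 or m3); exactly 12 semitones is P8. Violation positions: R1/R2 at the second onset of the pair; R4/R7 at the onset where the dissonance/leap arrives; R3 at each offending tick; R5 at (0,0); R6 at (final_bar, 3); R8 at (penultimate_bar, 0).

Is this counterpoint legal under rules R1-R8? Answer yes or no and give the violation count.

bar 0: v0=G3 v1=G4 v2=B4 (M3)
bar 1: v0=B3 v1=G4 v2=D5 (m3)
bar 2: v0=A3 v1=D5 v2=E4 (P5)
bar 3: v0=G3 v1=B3 v2=D4 (P5)
bar 4: v0=A3 v1=F4 v2=A4 (P8)
bar 5: v0=F3 v1=A3 v2=E4 (M7)
bar 6: v0=A3 v1=E4 v2=E4 (P5)
bar 7: v0=F3 v1=D4 v2=F4 (P8)
bar 8: v0=G3 v1=G4 v2=B4 (M3)
  R5 @ bar0.0: opens on M3
  R2 @ bar2.0: B3/D5 m3 -> A3/E4 P5 similar
  R3 @ bar2.0: D5 above E4
  R4 @ bar2.0: A3/D5 P4 untreated
  R7 @ bar2.0: D5->E4 leap 10st
  R3 @ bar2.1: D5 above E4
  R3 @ bar2.2: D5 above E4
  R3 @ bar2.3: D5 above E4
  R1 @ bar3.0: A3/E4 P5 -> G3/D4 P5 similar
  R7 @ bar3.0: D5->B3 leap 15st
  R2 @ bar4.0: G3/D4 P5 -> A3/A4 P8 similar
  R7 @ bar4.0: B3->F4 leap 6st
  R2 @ bar5.0: F4/A4 M3 -> A3/E4 P5 similar
  R4 @ bar5.0: F3/E4 M7 untreated
  R2 @ bar6.0: F3/A3 M3 -> A3/E4 P5 similar
  R8 @ bar7.0: penult P8 not 3rd/6th
  R2 @ bar8.0: F3/D4 M6 -> G3/G4 P8 similar
  R7 @ bar8.0: F4->B4 leap 6st
  R6 @ bar8.3: closes on M3

No (19 violations)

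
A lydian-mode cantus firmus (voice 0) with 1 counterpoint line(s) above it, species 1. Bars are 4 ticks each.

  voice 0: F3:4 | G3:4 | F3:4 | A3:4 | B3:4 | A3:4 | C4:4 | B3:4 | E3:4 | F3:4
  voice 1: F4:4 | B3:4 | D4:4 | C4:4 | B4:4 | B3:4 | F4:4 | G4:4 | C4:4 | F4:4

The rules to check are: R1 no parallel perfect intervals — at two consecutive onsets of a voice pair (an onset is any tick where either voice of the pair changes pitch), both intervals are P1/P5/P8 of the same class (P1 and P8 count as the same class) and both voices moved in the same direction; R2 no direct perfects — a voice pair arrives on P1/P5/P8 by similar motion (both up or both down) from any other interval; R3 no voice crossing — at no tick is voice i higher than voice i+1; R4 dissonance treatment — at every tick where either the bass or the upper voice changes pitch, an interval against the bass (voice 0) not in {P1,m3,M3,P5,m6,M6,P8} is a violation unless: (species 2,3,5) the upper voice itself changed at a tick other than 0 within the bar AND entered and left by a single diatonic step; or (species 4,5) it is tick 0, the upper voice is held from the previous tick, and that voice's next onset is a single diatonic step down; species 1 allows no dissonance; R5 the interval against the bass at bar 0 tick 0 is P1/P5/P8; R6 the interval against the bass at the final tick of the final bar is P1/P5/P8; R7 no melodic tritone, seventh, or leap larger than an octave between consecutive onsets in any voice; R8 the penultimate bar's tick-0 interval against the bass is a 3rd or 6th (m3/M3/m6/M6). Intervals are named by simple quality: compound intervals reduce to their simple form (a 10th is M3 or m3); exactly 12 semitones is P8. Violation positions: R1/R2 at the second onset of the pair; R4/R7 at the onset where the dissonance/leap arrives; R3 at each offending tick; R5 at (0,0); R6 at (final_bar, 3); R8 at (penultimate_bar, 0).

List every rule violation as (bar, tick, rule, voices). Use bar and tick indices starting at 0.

bar 0: v0=F3 v1=F4 downbeat P8
bar 1: v0=G3 v1=B3 downbeat M3
bar 2: v0=F3 v1=D4 downbeat M6
bar 3: v0=A3 v1=C4 downbeat m3
bar 4: v0=B3 v1=B4 downbeat P8
bar 5: v0=A3 v1=B3 downbeat M2
bar 6: v0=C4 v1=F4 downbeat P4
bar 7: v0=B3 v1=G4 downbeat m6
bar 8: v0=E3 v1=C4 downbeat m6
bar 9: v0=F3 v1=F4 downbeat P8
  -> R7 @ bar 1 tick 0 v(1,): F4->B3 leap 6st
  -> R2 @ bar 4 tick 0 v(0, 1): A3/C4 m3 -> B3/B4 P8 similar
  -> R7 @ bar 4 tick 0 v(1,): C4->B4 leap 11st
  -> R4 @ bar 5 tick 0 v(0, 1): A3/B3 M2 untreated
  -> R4 @ bar 6 tick 0 v(0, 1): C4/F4 P4 untreated
  -> R7 @ bar 6 tick 0 v(1,): B3->F4 leap 6st
  -> R2 @ bar 9 tick 0 v(0, 1): E3/C4 m6 -> F3/F4 P8 similar

(1, 0, R7, (1,))
(4, 0, R2, (0, 1))
(4, 0, R7, (1,))
(5, 0, R4, (0, 1))
(6, 0, R4, (0, 1))
(6, 0, R7, (1,))
(9, 0, R2, (0, 1))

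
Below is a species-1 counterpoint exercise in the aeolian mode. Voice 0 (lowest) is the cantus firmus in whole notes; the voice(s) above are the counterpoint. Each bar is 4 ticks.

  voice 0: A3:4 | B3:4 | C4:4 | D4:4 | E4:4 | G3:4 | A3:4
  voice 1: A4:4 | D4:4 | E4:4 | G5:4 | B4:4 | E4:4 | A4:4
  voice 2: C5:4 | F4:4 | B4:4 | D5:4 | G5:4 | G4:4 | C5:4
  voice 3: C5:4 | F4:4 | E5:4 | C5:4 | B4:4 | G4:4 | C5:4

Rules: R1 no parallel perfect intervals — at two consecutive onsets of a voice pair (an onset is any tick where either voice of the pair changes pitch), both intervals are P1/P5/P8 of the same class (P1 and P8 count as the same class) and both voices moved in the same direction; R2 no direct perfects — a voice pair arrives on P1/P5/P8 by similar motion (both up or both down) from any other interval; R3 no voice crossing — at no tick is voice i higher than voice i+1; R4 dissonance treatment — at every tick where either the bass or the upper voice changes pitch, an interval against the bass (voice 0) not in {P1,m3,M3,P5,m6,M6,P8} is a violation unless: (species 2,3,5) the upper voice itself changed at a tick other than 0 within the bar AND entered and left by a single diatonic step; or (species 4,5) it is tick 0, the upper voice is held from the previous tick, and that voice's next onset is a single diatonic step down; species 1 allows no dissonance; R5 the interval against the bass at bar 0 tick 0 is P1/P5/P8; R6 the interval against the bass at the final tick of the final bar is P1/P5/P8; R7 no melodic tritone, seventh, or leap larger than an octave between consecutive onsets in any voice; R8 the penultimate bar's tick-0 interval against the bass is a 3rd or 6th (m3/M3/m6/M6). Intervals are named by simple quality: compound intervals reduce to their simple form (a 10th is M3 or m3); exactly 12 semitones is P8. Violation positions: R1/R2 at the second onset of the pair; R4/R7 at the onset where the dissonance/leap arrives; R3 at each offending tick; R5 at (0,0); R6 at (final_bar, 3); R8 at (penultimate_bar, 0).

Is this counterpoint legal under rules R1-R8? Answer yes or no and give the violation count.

bar 0: v0=A3 v1=A4 v2=C5 v3=C5 (m3)
bar 1: v0=B3 v1=D4 v2=F4 v3=F4 (TT)
bar 2: v0=C4 v1=E4 v2=B4 v3=E5 (M3)
bar 3: v0=D4 v1=G5 v2=D5 v3=C5 (m7)
bar 4: v0=E4 v1=B4 v2=G5 v3=B4 (P5)
bar 5: v0=G3 v1=E4 v2=G4 v3=G4 (P8)
bar 6: v0=A3 v1=A4 v2=C5 v3=C5 (m3)
  R5 @ bar0.0: opens on m3
  R5 @ bar0.0: opens on m3
  R1 @ bar1.0: C5/C5 P1 -> F4/F4 P1 similar
  R4 @ bar1.0: B3/F4 TT untreated
  R4 @ bar1.0: B3/F4 TT untreated
  R2 @ bar2.0: D4/F4 m3 -> E4/B4 P5 similar
  R2 @ bar2.0: D4/F4 m3 -> E4/E5 P8 similar
  R4 @ bar2.0: C4/B4 M7 untreated
  R7 @ bar2.0: F4->B4 leap 6st
  R7 @ bar2.0: F4->E5 leap 11st
  R2 @ bar3.0: C4/B4 M7 -> D4/D5 P8 similar
  R3 @ bar3.0: G5 above D5
  R3 @ bar3.0: D5 above C5
  R4 @ bar3.0: D4/G5 P4 untreated
  R4 @ bar3.0: D4/C5 m7 untreated
  R7 @ bar3.0: E4->G5 leap 15st
  R3 @ bar3.1: G5 above D5
  R3 @ bar3.1: D5 above C5
  R3 @ bar3.2: G5 above D5
  R3 @ bar3.2: D5 above C5
  R3 @ bar3.3: G5 above D5
  R3 @ bar3.3: D5 above C5
  R2 @ bar4.0: G5/C5 P5 -> B4/B4 P1 similar
  R3 @ bar4.0: G5 above B4
  R3 @ bar4.1: G5 above B4
  R3 @ bar4.2: G5 above B4
  R3 @ bar4.3: G5 above B4
  R2 @ bar5.0: E4/G5 m3 -> G3/G4 P8 similar
  R2 @ bar5.0: E4/B4 P5 -> G3/G4 P8 similar
  R2 @ bar5.0: G5/B4 m6 -> G4/G4 P1 similar
  R8 @ bar5.0: penult P8 not 3rd/6th
  R8 @ bar5.0: penult P8 not 3rd/6th
  R1 @ bar6.0: G4/G4 P1 -> C5/C5 P1 similar
  R2 @ bar6.0: G3/E4 M6 -> A3/A4 P8 similar
  R6 @ bar6.3: closes on m3
  R6 @ bar6.3: closes on m3

No (36 violations)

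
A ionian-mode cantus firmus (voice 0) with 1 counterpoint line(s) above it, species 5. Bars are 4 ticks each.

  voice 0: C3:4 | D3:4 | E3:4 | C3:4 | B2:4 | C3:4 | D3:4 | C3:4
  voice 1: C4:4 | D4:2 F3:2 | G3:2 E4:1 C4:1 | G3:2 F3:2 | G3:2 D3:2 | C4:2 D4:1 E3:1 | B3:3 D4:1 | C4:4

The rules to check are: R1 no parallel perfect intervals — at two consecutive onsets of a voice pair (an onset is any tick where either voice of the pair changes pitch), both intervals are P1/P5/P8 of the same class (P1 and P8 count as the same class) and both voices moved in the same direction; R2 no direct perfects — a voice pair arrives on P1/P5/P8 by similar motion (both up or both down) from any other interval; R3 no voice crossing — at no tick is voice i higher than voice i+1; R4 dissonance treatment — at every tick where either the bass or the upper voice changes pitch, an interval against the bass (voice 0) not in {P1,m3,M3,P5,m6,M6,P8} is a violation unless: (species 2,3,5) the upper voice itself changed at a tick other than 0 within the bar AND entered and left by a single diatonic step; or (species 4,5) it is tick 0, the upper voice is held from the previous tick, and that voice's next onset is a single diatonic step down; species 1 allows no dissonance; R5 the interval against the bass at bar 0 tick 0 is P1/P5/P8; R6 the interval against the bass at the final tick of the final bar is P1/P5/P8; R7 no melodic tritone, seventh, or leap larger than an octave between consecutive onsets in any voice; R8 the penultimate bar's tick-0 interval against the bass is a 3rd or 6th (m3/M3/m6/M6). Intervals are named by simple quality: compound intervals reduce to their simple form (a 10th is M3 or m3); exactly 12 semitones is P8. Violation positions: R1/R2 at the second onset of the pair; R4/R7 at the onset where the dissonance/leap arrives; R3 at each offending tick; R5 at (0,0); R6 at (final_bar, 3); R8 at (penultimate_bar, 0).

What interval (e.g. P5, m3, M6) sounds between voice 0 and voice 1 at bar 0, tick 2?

voice 0=C3 voice 1=C4 -> P8

P8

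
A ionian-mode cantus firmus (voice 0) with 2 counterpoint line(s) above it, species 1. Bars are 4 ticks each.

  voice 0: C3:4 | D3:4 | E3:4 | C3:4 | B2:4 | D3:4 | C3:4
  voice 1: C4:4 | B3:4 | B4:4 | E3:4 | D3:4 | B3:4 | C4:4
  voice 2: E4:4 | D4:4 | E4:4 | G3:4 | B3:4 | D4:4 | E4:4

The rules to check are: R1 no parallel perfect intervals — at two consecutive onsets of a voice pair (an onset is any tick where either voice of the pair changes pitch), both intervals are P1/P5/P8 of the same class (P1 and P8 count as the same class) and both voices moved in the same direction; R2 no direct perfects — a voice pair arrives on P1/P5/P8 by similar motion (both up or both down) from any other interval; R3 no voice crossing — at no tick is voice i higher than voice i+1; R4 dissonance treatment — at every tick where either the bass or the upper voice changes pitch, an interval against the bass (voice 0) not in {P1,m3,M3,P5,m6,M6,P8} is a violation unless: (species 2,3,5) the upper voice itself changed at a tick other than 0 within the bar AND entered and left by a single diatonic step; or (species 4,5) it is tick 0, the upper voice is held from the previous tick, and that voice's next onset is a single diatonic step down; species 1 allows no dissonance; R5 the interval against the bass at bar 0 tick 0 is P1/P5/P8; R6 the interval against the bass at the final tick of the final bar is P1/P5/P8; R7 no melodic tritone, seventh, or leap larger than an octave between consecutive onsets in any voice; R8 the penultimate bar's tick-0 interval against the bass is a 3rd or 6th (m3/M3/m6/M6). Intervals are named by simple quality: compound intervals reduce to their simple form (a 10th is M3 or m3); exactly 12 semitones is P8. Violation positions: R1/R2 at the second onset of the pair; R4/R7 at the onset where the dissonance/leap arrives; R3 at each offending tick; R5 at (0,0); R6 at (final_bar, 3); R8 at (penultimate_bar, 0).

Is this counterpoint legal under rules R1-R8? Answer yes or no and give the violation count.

bar 0: v0=C3 v1=C4 v2=E4 (M3)
bar 1: v0=D3 v1=B3 v2=D4 (P8)
bar 2: v0=E3 v1=B4 v2=E4 (P8)
bar 3: v0=C3 v1=E3 v2=G3 (P5)
bar 4: v0=B2 v1=D3 v2=B3 (P8)
bar 5: v0=D3 v1=B3 v2=D4 (P8)
bar 6: v0=C3 v1=C4 v2=E4 (M3)
  R5 @ bar0.0: opens on M3
  R1 @ bar2.0: D3/D4 P8 -> E3/E4 P8 similar
  R2 @ bar2.0: D3/B3 M6 -> E3/B4 P5 similar
  R2 @ bar2.0: B3/D4 m3 -> B4/E4 P5 similar
  R3 @ bar2.0: B4 above E4
  R3 @ bar2.1: B4 above E4
  R3 @ bar2.2: B4 above E4
  R3 @ bar2.3: B4 above E4
  R2 @ bar3.0: E3/E4 P8 -> C3/G3 P5 similar
  R7 @ bar3.0: B4->E3 leap 19st
  R1 @ bar5.0: B2/B3 P8 -> D3/D4 P8 similar
  R8 @ bar5.0: penult P8 not 3rd/6th
  R6 @ bar6.3: closes on M3

No (13 violations)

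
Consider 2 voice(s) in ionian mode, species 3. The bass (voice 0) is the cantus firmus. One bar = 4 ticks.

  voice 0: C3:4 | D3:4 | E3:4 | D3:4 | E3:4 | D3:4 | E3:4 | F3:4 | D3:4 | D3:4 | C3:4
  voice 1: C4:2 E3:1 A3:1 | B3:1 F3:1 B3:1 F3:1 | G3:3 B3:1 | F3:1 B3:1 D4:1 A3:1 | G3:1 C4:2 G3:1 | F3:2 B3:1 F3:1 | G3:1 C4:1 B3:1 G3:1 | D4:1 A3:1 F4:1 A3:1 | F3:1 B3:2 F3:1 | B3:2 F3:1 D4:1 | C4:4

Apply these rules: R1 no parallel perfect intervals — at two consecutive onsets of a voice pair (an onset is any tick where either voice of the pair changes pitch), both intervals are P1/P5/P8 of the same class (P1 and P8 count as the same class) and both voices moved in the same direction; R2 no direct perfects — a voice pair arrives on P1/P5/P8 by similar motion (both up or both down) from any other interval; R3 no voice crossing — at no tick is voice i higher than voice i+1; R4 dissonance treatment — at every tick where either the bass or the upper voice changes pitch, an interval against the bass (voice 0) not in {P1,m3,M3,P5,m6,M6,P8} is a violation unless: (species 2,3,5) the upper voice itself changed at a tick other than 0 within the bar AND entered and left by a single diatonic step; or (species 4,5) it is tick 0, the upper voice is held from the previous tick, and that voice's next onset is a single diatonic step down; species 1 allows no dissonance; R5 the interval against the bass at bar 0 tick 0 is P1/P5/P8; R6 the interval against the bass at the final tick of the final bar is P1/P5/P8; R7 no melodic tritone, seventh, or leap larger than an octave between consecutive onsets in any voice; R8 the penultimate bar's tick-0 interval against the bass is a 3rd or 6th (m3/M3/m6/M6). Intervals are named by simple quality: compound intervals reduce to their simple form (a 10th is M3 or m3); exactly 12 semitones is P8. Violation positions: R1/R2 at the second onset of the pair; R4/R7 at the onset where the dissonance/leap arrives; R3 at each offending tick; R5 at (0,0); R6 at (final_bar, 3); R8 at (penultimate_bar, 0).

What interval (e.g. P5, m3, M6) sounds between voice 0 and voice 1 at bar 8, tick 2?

voice 0=D3 voice 1=B3 -> M6

M6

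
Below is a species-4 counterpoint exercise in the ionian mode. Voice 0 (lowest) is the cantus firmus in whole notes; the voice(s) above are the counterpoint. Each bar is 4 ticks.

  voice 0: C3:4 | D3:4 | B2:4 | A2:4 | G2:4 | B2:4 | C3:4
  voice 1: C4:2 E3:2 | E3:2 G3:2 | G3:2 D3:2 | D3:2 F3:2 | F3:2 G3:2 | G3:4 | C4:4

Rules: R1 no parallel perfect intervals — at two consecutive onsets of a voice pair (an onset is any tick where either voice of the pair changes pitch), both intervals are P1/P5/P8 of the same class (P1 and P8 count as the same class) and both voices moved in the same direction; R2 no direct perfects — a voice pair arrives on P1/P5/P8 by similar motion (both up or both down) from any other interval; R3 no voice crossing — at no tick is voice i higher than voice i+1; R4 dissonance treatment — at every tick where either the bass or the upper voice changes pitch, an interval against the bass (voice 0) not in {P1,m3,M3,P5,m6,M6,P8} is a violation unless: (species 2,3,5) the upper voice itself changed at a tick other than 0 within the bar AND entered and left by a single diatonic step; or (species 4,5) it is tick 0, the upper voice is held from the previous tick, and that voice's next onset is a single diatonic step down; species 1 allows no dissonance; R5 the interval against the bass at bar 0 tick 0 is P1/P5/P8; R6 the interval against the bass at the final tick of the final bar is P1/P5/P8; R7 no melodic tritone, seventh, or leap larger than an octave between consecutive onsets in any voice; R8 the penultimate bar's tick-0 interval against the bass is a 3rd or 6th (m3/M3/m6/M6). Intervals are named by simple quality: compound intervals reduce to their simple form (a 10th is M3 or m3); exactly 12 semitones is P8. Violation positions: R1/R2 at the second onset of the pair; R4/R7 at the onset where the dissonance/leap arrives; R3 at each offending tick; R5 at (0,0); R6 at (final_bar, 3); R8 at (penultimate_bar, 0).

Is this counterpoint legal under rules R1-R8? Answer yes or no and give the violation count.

No (5 violations)

bar 0: v0=C3 v1=C4 (P8)
bar 1: v0=D3 v1=E3 (M2)
bar 2: v0=B2 v1=G3 (m6)
bar 3: v0=A2 v1=D3 (P4)
bar 4: v0=G2 v1=F3 (m7)
bar 5: v0=B2 v1=G3 (m6)
bar 6: v0=C3 v1=C4 (P8)
  R4 @ bar1.0: D3/E3 M2 untreated
  R4 @ bar1.2: D3/G3 P4 untreated
  R4 @ bar3.0: A2/D3 P4 untreated
  R4 @ bar4.0: G2/F3 m7 untreated
  R2 @ bar6.0: B2/G3 m6 -> C3/C4 P8 similar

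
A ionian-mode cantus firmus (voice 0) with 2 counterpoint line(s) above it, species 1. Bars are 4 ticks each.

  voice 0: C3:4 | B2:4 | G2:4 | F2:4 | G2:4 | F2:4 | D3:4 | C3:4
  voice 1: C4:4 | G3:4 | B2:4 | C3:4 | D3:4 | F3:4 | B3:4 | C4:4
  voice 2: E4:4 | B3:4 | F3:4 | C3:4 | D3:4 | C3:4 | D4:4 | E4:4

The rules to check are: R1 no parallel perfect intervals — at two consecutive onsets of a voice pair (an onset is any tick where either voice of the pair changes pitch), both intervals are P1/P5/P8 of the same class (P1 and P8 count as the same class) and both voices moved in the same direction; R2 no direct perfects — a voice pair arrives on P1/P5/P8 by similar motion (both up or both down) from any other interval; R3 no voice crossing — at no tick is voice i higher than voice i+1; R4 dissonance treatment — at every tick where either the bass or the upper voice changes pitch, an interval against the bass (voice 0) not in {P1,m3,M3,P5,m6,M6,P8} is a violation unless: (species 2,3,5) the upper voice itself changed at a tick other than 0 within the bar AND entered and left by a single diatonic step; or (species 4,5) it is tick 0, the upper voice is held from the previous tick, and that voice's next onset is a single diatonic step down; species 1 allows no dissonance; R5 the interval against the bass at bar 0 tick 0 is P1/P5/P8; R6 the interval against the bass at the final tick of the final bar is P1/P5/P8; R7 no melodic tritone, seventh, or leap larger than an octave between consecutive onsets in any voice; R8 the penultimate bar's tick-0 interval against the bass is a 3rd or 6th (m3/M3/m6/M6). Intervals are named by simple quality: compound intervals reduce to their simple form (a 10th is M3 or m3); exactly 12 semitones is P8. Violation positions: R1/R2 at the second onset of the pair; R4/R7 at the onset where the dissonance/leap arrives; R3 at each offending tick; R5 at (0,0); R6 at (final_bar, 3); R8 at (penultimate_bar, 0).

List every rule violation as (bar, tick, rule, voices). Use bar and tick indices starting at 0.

(0, 0, R5, (0, 2))
(1, 0, R2, (0, 2))
(2, 0, R4, (0, 2))
(2, 0, R7, (2,))
(3, 0, R2, (0, 2))
(4, 0, R1, (0, 1))
(4, 0, R1, (0, 2))
(4, 0, R1, (1, 2))
(5, 0, R1, (0, 2))
(5, 0, R3, (1, 2))
(5, 1, R3, (1, 2))
(5, 2, R3, (1, 2))
(5, 3, R3, (1, 2))
(6, 0, R2, (0, 2))
(6, 0, R7, (1,))
(6, 0, R7, (2,))
(6, 0, R8, (0, 2))
(7, 3, R6, (0, 2))

bar 0: v0=C3 v1=C4 v2=E4 downbeat M3
bar 1: v0=B2 v1=G3 v2=B3 downbeat P8
bar 2: v0=G2 v1=B2 v2=F3 downbeat m7
bar 3: v0=F2 v1=C3 v2=C3 downbeat P5
bar 4: v0=G2 v1=D3 v2=D3 downbeat P5
bar 5: v0=F2 v1=F3 v2=C3 downbeat P5
bar 6: v0=D3 v1=B3 v2=D4 downbeat P8
bar 7: v0=C3 v1=C4 v2=E4 downbeat M3
  -> R5 @ bar 0 tick 0 v(0, 2): opens on M3
  -> R2 @ bar 1 tick 0 v(0, 2): C3/E4 M3 -> B2/B3 P8 similar
  -> R4 @ bar 2 tick 0 v(0, 2): G2/F3 m7 untreated
  -> R7 @ bar 2 tick 0 v(2,): B3->F3 leap 6st
  -> R2 @ bar 3 tick 0 v(0, 2): G2/F3 m7 -> F2/C3 P5 similar
  -> R1 @ bar 4 tick 0 v(0, 1): F2/C3 P5 -> G2/D3 P5 similar
  -> R1 @ bar 4 tick 0 v(0, 2): F2/C3 P5 -> G2/D3 P5 similar
  -> R1 @ bar 4 tick 0 v(1, 2): C3/C3 P1 -> D3/D3 P1 similar
  -> R1 @ bar 5 tick 0 v(0, 2): G2/D3 P5 -> F2/C3 P5 similar
  -> R3 @ bar 5 tick 0 v(1, 2): F3 above C3
  -> R3 @ bar 5 tick 1 v(1, 2): F3 above C3
  -> R3 @ bar 5 tick 2 v(1, 2): F3 above C3
  -> R3 @ bar 5 tick 3 v(1, 2): F3 above C3
  -> R2 @ bar 6 tick 0 v(0, 2): F2/C3 P5 -> D3/D4 P8 similar
  -> R7 @ bar 6 tick 0 v(1,): F3->B3 leap 6st
  -> R7 @ bar 6 tick 0 v(2,): C3->D4 leap 14st
  -> R8 @ bar 6 tick 0 v(0, 2): penult P8 not 3rd/6th
  -> R6 @ bar 7 tick 3 v(0, 2): closes on M3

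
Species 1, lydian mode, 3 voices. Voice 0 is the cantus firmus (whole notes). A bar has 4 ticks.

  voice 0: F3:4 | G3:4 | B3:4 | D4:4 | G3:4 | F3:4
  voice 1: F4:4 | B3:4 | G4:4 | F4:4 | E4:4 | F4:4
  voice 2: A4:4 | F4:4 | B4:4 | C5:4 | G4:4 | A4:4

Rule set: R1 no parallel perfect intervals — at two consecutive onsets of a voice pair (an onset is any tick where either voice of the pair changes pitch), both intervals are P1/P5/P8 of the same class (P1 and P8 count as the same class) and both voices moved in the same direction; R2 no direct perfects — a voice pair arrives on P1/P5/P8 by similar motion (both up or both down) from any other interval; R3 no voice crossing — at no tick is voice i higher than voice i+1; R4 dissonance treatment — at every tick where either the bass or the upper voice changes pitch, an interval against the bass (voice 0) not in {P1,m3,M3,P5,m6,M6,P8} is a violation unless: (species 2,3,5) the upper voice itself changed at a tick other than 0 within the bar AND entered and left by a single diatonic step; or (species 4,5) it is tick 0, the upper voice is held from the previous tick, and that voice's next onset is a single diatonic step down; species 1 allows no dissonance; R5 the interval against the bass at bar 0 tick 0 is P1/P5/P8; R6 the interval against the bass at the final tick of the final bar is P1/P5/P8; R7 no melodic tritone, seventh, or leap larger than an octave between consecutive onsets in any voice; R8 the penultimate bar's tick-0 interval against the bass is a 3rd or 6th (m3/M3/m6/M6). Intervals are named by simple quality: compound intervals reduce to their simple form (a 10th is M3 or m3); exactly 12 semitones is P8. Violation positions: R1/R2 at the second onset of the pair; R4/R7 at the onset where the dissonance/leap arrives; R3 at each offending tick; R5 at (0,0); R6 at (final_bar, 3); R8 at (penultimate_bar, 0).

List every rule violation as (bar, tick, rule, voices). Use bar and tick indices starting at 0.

bar 0: v0=F3 v1=F4 v2=A4 downbeat M3
bar 1: v0=G3 v1=B3 v2=F4 downbeat m7
bar 2: v0=B3 v1=G4 v2=B4 downbeat P8
bar 3: v0=D4 v1=F4 v2=C5 downbeat m7
bar 4: v0=G3 v1=E4 v2=G4 downbeat P8
bar 5: v0=F3 v1=F4 v2=A4 downbeat M3
  -> R5 @ bar 0 tick 0 v(0, 2): opens on M3
  -> R4 @ bar 1 tick 0 v(0, 2): G3/F4 m7 untreated
  -> R7 @ bar 1 tick 0 v(1,): F4->B3 leap 6st
  -> R2 @ bar 2 tick 0 v(0, 2): G3/F4 m7 -> B3/B4 P8 similar
  -> R7 @ bar 2 tick 0 v(2,): F4->B4 leap 6st
  -> R4 @ bar 3 tick 0 v(0, 2): D4/C5 m7 untreated
  -> R2 @ bar 4 tick 0 v(0, 2): D4/C5 m7 -> G3/G4 P8 similar
  -> R8 @ bar 4 tick 0 v(0, 2): penult P8 not 3rd/6th
  -> R6 @ bar 5 tick 3 v(0, 2): closes on M3

(0, 0, R5, (0, 2))
(1, 0, R4, (0, 2))
(1, 0, R7, (1,))
(2, 0, R2, (0, 2))
(2, 0, R7, (2,))
(3, 0, R4, (0, 2))
(4, 0, R2, (0, 2))
(4, 0, R8, (0, 2))
(5, 3, R6, (0, 2))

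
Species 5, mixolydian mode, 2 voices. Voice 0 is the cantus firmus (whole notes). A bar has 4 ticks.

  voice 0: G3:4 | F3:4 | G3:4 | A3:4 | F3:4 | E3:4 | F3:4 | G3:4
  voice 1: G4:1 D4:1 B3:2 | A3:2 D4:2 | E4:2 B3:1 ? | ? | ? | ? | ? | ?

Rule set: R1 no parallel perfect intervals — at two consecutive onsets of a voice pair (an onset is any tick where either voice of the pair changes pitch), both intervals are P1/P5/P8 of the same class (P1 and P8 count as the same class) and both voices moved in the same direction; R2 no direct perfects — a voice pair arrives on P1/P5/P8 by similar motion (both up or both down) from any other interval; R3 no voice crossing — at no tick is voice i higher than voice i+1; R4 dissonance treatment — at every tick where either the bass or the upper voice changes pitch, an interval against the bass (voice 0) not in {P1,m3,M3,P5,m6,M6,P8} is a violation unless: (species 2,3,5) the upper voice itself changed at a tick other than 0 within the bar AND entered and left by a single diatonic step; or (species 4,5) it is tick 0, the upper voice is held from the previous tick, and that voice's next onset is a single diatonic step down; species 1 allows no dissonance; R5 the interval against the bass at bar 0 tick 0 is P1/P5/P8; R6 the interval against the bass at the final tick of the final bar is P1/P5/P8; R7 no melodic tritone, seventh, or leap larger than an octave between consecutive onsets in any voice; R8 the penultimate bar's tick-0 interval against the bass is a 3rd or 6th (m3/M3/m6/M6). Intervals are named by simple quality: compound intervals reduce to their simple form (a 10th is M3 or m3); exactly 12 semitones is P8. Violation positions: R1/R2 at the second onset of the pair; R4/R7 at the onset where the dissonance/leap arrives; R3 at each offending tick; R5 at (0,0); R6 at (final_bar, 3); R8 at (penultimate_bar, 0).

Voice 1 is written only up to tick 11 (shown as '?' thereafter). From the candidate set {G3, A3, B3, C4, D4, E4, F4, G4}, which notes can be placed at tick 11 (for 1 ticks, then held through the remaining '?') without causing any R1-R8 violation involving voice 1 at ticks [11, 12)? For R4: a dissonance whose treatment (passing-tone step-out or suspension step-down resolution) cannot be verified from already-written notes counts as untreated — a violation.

G3: legal
A3: violates R4
B3: legal
C4: violates R4
D4: legal
E4: legal
F4: violates R4,R7
G4: legal

{B3, D4, E4, G3, G4}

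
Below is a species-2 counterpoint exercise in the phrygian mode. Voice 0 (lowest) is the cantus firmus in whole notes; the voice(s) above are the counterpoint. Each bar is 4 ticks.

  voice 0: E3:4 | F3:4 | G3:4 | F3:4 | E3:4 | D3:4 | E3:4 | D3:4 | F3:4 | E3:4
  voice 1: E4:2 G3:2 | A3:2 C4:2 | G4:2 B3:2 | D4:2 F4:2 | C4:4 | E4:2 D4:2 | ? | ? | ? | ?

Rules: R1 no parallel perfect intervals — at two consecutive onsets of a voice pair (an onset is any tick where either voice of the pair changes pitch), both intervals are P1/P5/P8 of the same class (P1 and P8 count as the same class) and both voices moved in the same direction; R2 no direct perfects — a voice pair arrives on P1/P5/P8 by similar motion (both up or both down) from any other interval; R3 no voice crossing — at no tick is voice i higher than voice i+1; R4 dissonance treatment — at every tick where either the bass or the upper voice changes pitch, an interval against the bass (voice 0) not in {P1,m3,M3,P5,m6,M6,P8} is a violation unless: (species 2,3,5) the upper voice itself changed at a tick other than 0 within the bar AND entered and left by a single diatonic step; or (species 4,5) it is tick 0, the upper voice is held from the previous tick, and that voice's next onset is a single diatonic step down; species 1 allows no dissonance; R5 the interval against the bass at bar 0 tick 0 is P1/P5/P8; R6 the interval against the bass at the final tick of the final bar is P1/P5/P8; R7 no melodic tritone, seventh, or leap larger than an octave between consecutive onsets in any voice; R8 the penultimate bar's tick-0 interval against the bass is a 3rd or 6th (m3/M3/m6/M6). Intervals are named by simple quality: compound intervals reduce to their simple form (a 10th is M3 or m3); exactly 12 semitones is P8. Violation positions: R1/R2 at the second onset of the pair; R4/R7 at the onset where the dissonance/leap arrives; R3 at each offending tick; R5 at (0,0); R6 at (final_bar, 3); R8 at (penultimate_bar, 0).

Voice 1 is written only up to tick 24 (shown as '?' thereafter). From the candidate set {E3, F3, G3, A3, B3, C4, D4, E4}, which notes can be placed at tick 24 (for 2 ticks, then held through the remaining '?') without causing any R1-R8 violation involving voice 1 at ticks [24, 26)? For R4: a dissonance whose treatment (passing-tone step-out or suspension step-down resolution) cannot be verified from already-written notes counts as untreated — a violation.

{B3, C4, G3}

E3: violates R7
F3: violates R4
G3: legal
A3: violates R4
B3: legal
C4: legal
D4: violates R4
E4: violates R1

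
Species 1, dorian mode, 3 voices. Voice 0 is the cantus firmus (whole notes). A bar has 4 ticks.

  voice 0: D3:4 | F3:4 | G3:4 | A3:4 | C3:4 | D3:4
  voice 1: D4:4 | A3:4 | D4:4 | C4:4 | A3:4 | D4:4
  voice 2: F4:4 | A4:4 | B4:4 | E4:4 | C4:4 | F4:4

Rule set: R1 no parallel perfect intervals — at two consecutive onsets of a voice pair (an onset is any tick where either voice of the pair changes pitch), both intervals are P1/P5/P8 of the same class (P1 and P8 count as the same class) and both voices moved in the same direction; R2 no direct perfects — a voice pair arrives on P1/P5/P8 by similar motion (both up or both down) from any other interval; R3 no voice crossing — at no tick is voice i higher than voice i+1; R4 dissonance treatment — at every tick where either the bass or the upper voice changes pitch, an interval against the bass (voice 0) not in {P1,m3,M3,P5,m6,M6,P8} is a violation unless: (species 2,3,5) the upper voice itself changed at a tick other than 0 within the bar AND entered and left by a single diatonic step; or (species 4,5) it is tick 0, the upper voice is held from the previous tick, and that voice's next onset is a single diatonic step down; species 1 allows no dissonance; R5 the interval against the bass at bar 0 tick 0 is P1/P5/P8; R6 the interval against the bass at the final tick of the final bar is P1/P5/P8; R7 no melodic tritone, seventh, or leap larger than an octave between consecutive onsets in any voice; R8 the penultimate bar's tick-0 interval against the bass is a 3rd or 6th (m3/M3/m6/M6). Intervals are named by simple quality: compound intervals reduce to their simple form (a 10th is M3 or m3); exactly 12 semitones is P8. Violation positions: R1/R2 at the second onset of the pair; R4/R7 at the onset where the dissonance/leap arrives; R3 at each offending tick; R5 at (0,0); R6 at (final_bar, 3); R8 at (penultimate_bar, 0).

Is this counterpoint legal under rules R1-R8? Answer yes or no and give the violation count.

bar 0: v0=D3 v1=D4 v2=F4 (m3)
bar 1: v0=F3 v1=A3 v2=A4 (M3)
bar 2: v0=G3 v1=D4 v2=B4 (M3)
bar 3: v0=A3 v1=C4 v2=E4 (P5)
bar 4: v0=C3 v1=A3 v2=C4 (P8)
bar 5: v0=D3 v1=D4 v2=F4 (m3)
  R5 @ bar0.0: opens on m3
  R2 @ bar2.0: F3/A3 M3 -> G3/D4 P5 similar
  R2 @ bar4.0: A3/E4 P5 -> C3/C4 P8 similar
  R8 @ bar4.0: penult P8 not 3rd/6th
  R2 @ bar5.0: C3/A3 M6 -> D3/D4 P8 similar
  R6 @ bar5.3: closes on m3

No (6 violations)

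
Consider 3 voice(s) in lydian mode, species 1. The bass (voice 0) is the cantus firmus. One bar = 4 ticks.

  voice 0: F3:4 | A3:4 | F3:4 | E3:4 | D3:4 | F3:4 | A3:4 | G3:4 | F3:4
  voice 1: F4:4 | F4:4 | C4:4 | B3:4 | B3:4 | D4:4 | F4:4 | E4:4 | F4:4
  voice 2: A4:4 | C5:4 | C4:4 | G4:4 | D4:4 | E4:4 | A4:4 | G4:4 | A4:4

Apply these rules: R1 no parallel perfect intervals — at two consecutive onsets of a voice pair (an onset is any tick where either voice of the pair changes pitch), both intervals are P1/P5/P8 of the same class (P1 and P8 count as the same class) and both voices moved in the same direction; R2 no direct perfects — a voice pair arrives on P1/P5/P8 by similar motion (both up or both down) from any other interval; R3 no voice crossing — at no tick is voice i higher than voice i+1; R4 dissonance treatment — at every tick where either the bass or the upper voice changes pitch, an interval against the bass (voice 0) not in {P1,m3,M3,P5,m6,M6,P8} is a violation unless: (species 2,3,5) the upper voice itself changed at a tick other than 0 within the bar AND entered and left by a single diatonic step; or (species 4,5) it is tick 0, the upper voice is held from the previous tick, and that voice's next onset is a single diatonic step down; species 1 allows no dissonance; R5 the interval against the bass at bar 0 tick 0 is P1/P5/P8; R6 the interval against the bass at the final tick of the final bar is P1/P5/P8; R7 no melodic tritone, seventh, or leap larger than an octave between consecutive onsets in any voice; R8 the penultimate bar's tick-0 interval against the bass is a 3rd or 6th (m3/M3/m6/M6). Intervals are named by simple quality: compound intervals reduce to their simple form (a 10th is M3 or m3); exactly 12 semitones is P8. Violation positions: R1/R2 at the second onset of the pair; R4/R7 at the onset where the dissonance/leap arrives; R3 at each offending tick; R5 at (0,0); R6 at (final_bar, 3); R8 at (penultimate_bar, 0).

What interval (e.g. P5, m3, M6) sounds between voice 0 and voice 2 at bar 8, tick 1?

voice 0=F3 voice 2=A4 -> M3

M3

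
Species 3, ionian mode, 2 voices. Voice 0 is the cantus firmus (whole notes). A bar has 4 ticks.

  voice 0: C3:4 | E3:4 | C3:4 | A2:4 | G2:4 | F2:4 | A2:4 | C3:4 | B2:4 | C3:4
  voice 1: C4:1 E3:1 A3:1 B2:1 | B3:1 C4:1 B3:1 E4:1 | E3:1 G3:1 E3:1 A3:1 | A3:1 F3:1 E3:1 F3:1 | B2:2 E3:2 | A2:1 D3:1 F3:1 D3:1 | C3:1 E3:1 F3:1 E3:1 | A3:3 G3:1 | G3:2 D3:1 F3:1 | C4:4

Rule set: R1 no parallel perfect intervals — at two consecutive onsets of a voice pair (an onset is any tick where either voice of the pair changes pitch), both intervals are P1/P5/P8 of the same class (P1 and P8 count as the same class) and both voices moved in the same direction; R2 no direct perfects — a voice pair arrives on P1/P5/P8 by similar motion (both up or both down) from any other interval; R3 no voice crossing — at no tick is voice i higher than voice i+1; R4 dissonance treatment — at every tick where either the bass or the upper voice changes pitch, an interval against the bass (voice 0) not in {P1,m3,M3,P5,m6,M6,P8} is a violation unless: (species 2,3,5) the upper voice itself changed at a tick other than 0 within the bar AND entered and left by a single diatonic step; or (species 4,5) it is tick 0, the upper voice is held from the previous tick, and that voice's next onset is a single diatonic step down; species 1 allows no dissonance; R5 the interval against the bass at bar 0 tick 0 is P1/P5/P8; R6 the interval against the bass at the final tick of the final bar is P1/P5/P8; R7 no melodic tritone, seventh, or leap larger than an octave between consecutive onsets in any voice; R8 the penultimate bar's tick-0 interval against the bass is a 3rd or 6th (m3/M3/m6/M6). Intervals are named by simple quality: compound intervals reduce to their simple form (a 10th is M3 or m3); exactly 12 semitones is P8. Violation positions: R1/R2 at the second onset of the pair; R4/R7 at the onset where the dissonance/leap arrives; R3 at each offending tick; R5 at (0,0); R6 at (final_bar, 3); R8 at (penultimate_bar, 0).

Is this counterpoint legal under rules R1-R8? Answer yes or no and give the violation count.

No (7 violations)

bar 0: v0=C3 v1=C4 (P8)
bar 1: v0=E3 v1=B3 (P5)
bar 2: v0=C3 v1=E3 (M3)
bar 3: v0=A2 v1=A3 (P8)
bar 4: v0=G2 v1=B2 (M3)
bar 5: v0=F2 v1=A2 (M3)
bar 6: v0=A2 v1=C3 (m3)
bar 7: v0=C3 v1=A3 (M6)
bar 8: v0=B2 v1=G3 (m6)
bar 9: v0=C3 v1=C4 (P8)
  R3 @ bar0.3: C3 above B2
  R4 @ bar0.3: C3/B2 m2 untreated
  R7 @ bar0.3: A3->B2 leap 10st
  R2 @ bar1.0: C3/B2 m2 -> E3/B3 P5 similar
  R7 @ bar4.0: F3->B2 leap 6st
  R4 @ bar8.3: B2/F3 TT untreated
  R2 @ bar9.0: B2/F3 TT -> C3/C4 P8 similar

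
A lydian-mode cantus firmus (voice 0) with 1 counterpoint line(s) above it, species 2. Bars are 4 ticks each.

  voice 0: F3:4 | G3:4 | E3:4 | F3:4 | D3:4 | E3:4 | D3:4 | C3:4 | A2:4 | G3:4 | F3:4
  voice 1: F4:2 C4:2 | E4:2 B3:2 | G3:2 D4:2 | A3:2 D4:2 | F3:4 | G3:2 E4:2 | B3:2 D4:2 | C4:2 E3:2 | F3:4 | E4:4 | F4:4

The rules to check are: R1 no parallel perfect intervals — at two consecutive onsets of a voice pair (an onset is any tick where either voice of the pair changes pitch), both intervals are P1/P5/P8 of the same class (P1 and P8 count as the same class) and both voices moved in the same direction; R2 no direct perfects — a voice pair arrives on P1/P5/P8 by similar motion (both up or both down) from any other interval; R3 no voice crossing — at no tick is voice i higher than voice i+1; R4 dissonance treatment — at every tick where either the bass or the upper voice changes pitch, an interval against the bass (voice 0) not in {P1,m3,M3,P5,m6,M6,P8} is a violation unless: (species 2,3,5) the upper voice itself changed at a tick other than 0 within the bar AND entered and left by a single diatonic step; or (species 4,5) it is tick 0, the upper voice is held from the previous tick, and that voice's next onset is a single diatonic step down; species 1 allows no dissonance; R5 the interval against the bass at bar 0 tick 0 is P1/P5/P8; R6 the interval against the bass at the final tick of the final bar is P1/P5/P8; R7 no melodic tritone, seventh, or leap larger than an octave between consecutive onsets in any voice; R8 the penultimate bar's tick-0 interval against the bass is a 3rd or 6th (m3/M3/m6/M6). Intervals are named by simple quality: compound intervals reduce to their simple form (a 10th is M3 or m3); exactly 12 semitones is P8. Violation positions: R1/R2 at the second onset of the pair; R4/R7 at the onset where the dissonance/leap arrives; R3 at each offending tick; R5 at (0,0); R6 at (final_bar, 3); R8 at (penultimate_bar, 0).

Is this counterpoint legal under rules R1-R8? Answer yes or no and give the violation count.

No (4 violations)

bar 0: v0=F3 v1=F4 (P8)
bar 1: v0=G3 v1=E4 (M6)
bar 2: v0=E3 v1=G3 (m3)
bar 3: v0=F3 v1=A3 (M3)
bar 4: v0=D3 v1=F3 (m3)
bar 5: v0=E3 v1=G3 (m3)
bar 6: v0=D3 v1=B3 (M6)
bar 7: v0=C3 v1=C4 (P8)
bar 8: v0=A2 v1=F3 (m6)
bar 9: v0=G3 v1=E4 (M6)
bar 10: v0=F3 v1=F4 (P8)
  R4 @ bar2.2: E3/D4 m7 untreated
  R1 @ bar7.0: D3/D4 P8 -> C3/C4 P8 similar
  R7 @ bar9.0: A2->G3 leap 10st
  R7 @ bar9.0: F3->E4 leap 11st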